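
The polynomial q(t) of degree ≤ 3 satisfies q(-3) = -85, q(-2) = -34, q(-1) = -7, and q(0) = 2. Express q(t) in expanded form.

Write q(t) = at^3 + bt^2 + ct + d. Substituting each data point gives a linear system:
  -27a + 9b - 3c + d = -85
  -8a + 4b - 2c + d = -34
  -a + b - c + d = -7
  d = 2
Solving the system yields a = 1, b = -6, c = 2, d = 2.
So q(t) = t^3 - 6t^2 + 2t + 2.
Check: q(-2) = -34. ✓

q(t) = t^3 - 6t^2 + 2t + 2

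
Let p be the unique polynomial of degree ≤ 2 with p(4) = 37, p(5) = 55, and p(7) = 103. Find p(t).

p(t) = 2t^2 + 5

Write p(t) = at^2 + bt + c. Substituting each data point gives a linear system:
  16a + 4b + c = 37
  25a + 5b + c = 55
  49a + 7b + c = 103
Solving the system yields a = 2, b = 0, c = 5.
So p(t) = 2t² + 5.
Check: p(7) = 103. ✓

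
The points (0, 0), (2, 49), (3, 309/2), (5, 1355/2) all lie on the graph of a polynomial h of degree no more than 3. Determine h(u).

h(u) = 5u^3 + 2u^2 + (1/2)u

Using the Lagrange interpolation formula with nodes 0, 2, 3, 5:
  L_0(u) = (u - 2)(u - 3)(u - 5) / -30
  L_1(u) = u(u - 3)(u - 5) / 6
  L_2(u) = u(u - 2)(u - 5) / -6
  L_3(u) = u(u - 2)(u - 3) / 30
Then h(u) = 0·L_0(u) + 49·L_1(u) + 309/2·L_2(u) + 1355/2·L_3(u).
Expanding and collecting terms gives h(u) = 5u^3 + 2u^2 + (1/2)u.
Check: h(2) = 49. ✓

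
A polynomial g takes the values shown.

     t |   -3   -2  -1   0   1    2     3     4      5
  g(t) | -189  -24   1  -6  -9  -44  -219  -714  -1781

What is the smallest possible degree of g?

4

Forward differences of the values at t = -3, -2, -1, 0, 1, 2, 3, 4, 5:
  g  : -189  -24  1  -6  -9  -44  -219  -714  -1781
  Δ  : 165  25  -7  -3  -35  -175  -495  -1067
  Δ^2: -140  -32  4  -32  -140  -320  -572
  Δ^3: 108  36  -36  -108  -180  -252
  Δ^4: -72  -72  -72  -72  -72
  Δ^5: 0  0  0  0
  Δ^6: 0  0  0
  Δ^7: 0  0
  Δ^8: 0
The fourth differences are constant (-72) and nonzero, while all higher differences vanish, so the minimal degree is 4.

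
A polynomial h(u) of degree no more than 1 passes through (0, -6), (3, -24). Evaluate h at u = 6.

Using the Lagrange interpolation formula with nodes 0, 3:
  L_0(u) = (u - 3) / -3
  L_1(u) = u / 3
Then h(u) = -6·L_0(u) - 24·L_1(u).
Expanding and collecting terms gives h(u) = -6u - 6.
Evaluating at u = 6: h(6) = -42.

-42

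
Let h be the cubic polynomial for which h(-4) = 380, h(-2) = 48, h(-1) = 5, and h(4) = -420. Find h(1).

-15

Using the Lagrange interpolation formula with nodes -4, -2, -1, 4:
  L_0(u) = (u + 2)(u + 1)(u - 4) / -48
  L_1(u) = (u + 4)(u + 1)(u - 4) / 12
  L_2(u) = (u + 4)(u + 2)(u - 4) / -15
  L_3(u) = (u + 4)(u + 2)(u + 1) / 240
Then h(u) = 380·L_0(u) + 48·L_1(u) + 5·L_2(u) - 420·L_3(u).
Expanding and collecting terms gives h(u) = -6u³ - u² - 4u - 4.
Evaluating at u = 1: h(1) = -15.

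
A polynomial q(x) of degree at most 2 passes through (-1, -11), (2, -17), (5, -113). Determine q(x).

q(x) = -5x^2 + 3x - 3

Using the Lagrange interpolation formula with nodes -1, 2, 5:
  L_0(x) = (x - 2)(x - 5) / 18
  L_1(x) = (x + 1)(x - 5) / -9
  L_2(x) = (x + 1)(x - 2) / 18
Then q(x) = -11·L_0(x) - 17·L_1(x) - 113·L_2(x).
Expanding and collecting terms gives q(x) = -5x^2 + 3x - 3.
Check: q(2) = -17. ✓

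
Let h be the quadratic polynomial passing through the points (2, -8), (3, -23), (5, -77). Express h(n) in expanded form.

Write h(n) = an^2 + bn + c. Substituting each data point gives a linear system:
  4a + 2b + c = -8
  9a + 3b + c = -23
  25a + 5b + c = -77
Solving the system yields a = -4, b = 5, c = -2.
So h(n) = -4n^2 + 5n - 2.
Check: h(2) = -8. ✓

h(n) = -4n^2 + 5n - 2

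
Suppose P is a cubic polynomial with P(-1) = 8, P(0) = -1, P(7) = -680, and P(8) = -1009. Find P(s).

P(s) = -2s^3 + s^2 - 6s - 1

Using the Lagrange interpolation formula with nodes -1, 0, 7, 8:
  L_0(s) = s(s - 7)(s - 8) / -72
  L_1(s) = (s + 1)(s - 7)(s - 8) / 56
  L_2(s) = (s + 1)s(s - 8) / -56
  L_3(s) = (s + 1)s(s - 7) / 72
Then P(s) = 8·L_0(s) - 1·L_1(s) - 680·L_2(s) - 1009·L_3(s).
Expanding and collecting terms gives P(s) = -2s^3 + s^2 - 6s - 1.
Check: P(0) = -1. ✓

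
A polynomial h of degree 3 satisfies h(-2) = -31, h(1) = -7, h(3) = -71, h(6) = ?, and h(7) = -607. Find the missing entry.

The 4 known points determine the degree-3 polynomial uniquely.
Write h(t) = at^3 + bt^2 + ct + d. Substituting each data point gives a linear system:
  -8a + 4b - 2c + d = -31
  a + b + c + d = -7
  27a + 9b + 3c + d = -71
  343a + 49b + 7c + d = -607
Solving the system yields a = -1, b = -6, c = 5, d = -5.
So h(t) = -t^3 - 6t^2 + 5t - 5.
Then h(6) = -407.

-407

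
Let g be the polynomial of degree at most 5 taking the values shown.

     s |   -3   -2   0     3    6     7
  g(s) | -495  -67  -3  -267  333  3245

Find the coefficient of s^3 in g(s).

Write g(s) = as^5 + bs^4 + cs^3 + ds^2 + es + k. Substituting each data point gives a linear system:
  -243a + 81b - 27c + 9d - 3e + k = -495
  -32a + 16b - 8c + 4d - 2e + k = -67
  k = -3
  243a + 81b + 27c + 9d + 3e + k = -267
  7776a + 1296b + 216c + 36d + 6e + k = 333
  16807a + 2401b + 343c + 49d + 7e + k = 3245
Solving the system yields a = 1, b = -5, c = -5, d = 3, e = 2, k = -3.
So g(s) = s⁵ - 5s⁴ - 5s³ + 3s² + 2s - 3.
The coefficient of s^3 is -5.

-5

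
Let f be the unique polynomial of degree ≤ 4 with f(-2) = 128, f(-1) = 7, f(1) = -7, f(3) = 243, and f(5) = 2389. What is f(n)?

Write f(n) = an^4 + bn^3 + cn^2 + dn + e. Substituting each data point gives a linear system:
  16a - 8b + 4c - 2d + e = 128
  a - b + c - d + e = 7
  a + b + c + d + e = -7
  81a + 27b + 9c + 3d + e = 243
  625a + 125b + 25c + 5d + e = 2389
Solving the system yields a = 5, b = -6, c = 1, d = -1, e = -6.
So f(n) = 5n^4 - 6n^3 + n^2 - n - 6.
Check: f(-2) = 128. ✓

f(n) = 5n^4 - 6n^3 + n^2 - n - 6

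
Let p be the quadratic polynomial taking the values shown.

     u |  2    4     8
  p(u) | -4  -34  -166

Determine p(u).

Write p(u) = au^2 + bu + c. Substituting each data point gives a linear system:
  4a + 2b + c = -4
  16a + 4b + c = -34
  64a + 8b + c = -166
Solving the system yields a = -3, b = 3, c = 2.
So p(u) = -3u² + 3u + 2.
Check: p(4) = -34. ✓

p(u) = -3u^2 + 3u + 2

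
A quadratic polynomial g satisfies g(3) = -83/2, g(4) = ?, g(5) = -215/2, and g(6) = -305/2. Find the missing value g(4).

On equispaced nodes a degree-2 polynomial has vanishing third forward difference, so
  - g(3) + 3·g(4) - 3·g(5) + g(6) = 0.
Substituting the known values and solving for g(4):
  3·g(4) = -423/2
  g(4) = -141/2.

-141/2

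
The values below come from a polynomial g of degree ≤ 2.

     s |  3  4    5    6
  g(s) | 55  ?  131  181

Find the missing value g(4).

The 3 known points determine the degree-2 polynomial uniquely.
Write g(s) = as^2 + bs + c. Substituting each data point gives a linear system:
  9a + 3b + c = 55
  25a + 5b + c = 131
  36a + 6b + c = 181
Solving the system yields a = 4, b = 6, c = 1.
So g(s) = 4s² + 6s + 1.
Then g(4) = 89.

89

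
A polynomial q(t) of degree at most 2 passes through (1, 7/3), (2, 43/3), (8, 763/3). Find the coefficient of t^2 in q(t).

Write q(t) = at^2 + bt + c. Substituting each data point gives a linear system:
  a + b + c = 7/3
  4a + 2b + c = 43/3
  64a + 8b + c = 763/3
Solving the system yields a = 4, b = 0, c = -5/3.
So q(t) = 4t^2 - 5/3.
The leading coefficient is 4.

4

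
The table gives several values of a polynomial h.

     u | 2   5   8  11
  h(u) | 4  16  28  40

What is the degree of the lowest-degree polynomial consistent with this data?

Forward differences of the values at u = 2, 5, 8, 11:
  h  : 4  16  28  40
  Δ  : 12  12  12
  Δ^2: 0  0
  Δ^3: 0
The first differences are constant (12) and nonzero, while all higher differences vanish, so the minimal degree is 1.

1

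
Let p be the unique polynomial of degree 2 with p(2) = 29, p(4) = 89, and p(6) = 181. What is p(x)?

Write p(x) = ax^2 + bx + c. Substituting each data point gives a linear system:
  4a + 2b + c = 29
  16a + 4b + c = 89
  36a + 6b + c = 181
Solving the system yields a = 4, b = 6, c = 1.
So p(x) = 4x^2 + 6x + 1.
Check: p(4) = 89. ✓

p(x) = 4x^2 + 6x + 1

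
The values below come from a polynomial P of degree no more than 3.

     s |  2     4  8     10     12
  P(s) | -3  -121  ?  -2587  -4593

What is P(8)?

The 4 known points determine the degree-3 polynomial uniquely.
Write P(s) = as^3 + bs^2 + cs + d. Substituting each data point gives a linear system:
  8a + 4b + 2c + d = -3
  64a + 16b + 4c + d = -121
  1000a + 100b + 10c + d = -2587
  1728a + 144b + 12c + d = -4593
Solving the system yields a = -3, b = 4, c = 1, d = 3.
So P(s) = -3s^3 + 4s^2 + s + 3.
Then P(8) = -1269.

-1269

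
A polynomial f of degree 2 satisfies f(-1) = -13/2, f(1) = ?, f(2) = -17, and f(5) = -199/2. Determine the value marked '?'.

The 3 known points determine the degree-2 polynomial uniquely.
Write f(x) = ax^2 + bx + c. Substituting each data point gives a linear system:
  a - b + c = -13/2
  4a + 2b + c = -17
  25a + 5b + c = -199/2
Solving the system yields a = -4, b = 1/2, c = -2.
So f(x) = -4x^2 + (1/2)x - 2.
Then f(1) = -11/2.

-11/2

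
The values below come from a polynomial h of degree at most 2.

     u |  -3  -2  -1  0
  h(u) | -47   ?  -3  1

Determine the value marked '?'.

-19

The 3 known points determine the degree-2 polynomial uniquely.
Write h(u) = au^2 + bu + c. Substituting each data point gives a linear system:
  9a - 3b + c = -47
  a - b + c = -3
  c = 1
Solving the system yields a = -6, b = -2, c = 1.
So h(u) = -6u^2 - 2u + 1.
Then h(-2) = -19.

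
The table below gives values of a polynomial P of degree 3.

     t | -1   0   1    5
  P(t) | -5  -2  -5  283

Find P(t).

P(t) = 3t^3 - 3t^2 - 3t - 2

Write P(t) = at^3 + bt^2 + ct + d. Substituting each data point gives a linear system:
  -a + b - c + d = -5
  d = -2
  a + b + c + d = -5
  125a + 25b + 5c + d = 283
Solving the system yields a = 3, b = -3, c = -3, d = -2.
So P(t) = 3t³ - 3t² - 3t - 2.
Check: P(0) = -2. ✓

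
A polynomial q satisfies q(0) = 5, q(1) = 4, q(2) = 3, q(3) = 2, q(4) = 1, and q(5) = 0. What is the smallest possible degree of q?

Forward differences of the values at u = 0, 1, 2, 3, 4, 5:
  q  : 5  4  3  2  1  0
  Δ  : -1  -1  -1  -1  -1
  Δ^2: 0  0  0  0
  Δ^3: 0  0  0
  Δ^4: 0  0
  Δ^5: 0
The first differences are constant (-1) and nonzero, while all higher differences vanish, so the minimal degree is 1.

1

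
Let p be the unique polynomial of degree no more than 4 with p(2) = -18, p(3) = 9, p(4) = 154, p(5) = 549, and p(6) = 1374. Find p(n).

p(n) = 2n^4 - 6n^3 + 3n^2 - 4n - 6

Write p(n) = an^4 + bn^3 + cn^2 + dn + e. Substituting each data point gives a linear system:
  16a + 8b + 4c + 2d + e = -18
  81a + 27b + 9c + 3d + e = 9
  256a + 64b + 16c + 4d + e = 154
  625a + 125b + 25c + 5d + e = 549
  1296a + 216b + 36c + 6d + e = 1374
Solving the system yields a = 2, b = -6, c = 3, d = -4, e = -6.
So p(n) = 2n^4 - 6n^3 + 3n^2 - 4n - 6.
Check: p(2) = -18. ✓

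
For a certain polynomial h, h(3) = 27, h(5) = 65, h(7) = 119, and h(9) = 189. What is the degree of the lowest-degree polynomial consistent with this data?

Forward differences of the values at t = 3, 5, 7, 9:
  h  : 27  65  119  189
  Δ  : 38  54  70
  Δ^2: 16  16
  Δ^3: 0
The second differences are constant (16) and nonzero, while all higher differences vanish, so the minimal degree is 2.

2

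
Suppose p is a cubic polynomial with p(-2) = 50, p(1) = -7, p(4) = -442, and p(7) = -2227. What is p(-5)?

Write p(s) = as^3 + bs^2 + cs + d. Substituting each data point gives a linear system:
  -8a + 4b - 2c + d = 50
  a + b + c + d = -7
  64a + 16b + 4c + d = -442
  343a + 49b + 7c + d = -2227
Solving the system yields a = -6, b = -3, c = -4, d = 6.
So p(s) = -6s^3 - 3s^2 - 4s + 6.
Then p(-5) = 701.

701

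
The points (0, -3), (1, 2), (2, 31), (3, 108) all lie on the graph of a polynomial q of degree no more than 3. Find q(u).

q(u) = 4u^3 + u - 3

Write q(u) = au^3 + bu^2 + cu + d. Substituting each data point gives a linear system:
  d = -3
  a + b + c + d = 2
  8a + 4b + 2c + d = 31
  27a + 9b + 3c + d = 108
Solving the system yields a = 4, b = 0, c = 1, d = -3.
So q(u) = 4u^3 + u - 3.
Check: q(3) = 108. ✓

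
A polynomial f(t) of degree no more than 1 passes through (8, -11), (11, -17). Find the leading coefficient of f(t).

-2

Write f(t) = at + b. Substituting each data point gives a linear system:
  8a + b = -11
  11a + b = -17
Solving the system yields a = -2, b = 5.
So f(t) = -2t + 5.
The leading coefficient is -2.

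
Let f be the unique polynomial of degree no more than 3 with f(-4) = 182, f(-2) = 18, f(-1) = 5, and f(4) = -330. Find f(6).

Using the Lagrange interpolation formula with nodes -4, -2, -1, 4:
  L_0(x) = (x + 2)(x + 1)(x - 4) / -48
  L_1(x) = (x + 4)(x + 1)(x - 4) / 12
  L_2(x) = (x + 4)(x + 2)(x - 4) / -15
  L_3(x) = (x + 4)(x + 2)(x + 1) / 240
Then f(x) = 182·L_0(x) + 18·L_1(x) + 5·L_2(x) - 330·L_3(x).
Expanding and collecting terms gives f(x) = -4x³ - 5x² + 6.
Evaluating at x = 6: f(6) = -1038.

-1038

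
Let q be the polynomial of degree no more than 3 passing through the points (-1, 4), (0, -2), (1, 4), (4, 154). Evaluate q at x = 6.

Write q(x) = ax^3 + bx^2 + cx + d. Substituting each data point gives a linear system:
  -a + b - c + d = 4
  d = -2
  a + b + c + d = 4
  64a + 16b + 4c + d = 154
Solving the system yields a = 1, b = 6, c = -1, d = -2.
So q(x) = x³ + 6x² - x - 2.
Then q(6) = 424.

424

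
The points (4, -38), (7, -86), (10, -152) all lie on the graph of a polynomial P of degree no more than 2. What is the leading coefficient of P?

Write P(u) = au^2 + bu + c. Substituting each data point gives a linear system:
  16a + 4b + c = -38
  49a + 7b + c = -86
  100a + 10b + c = -152
Solving the system yields a = -1, b = -5, c = -2.
So P(u) = -u^2 - 5u - 2.
The leading coefficient is -1.

-1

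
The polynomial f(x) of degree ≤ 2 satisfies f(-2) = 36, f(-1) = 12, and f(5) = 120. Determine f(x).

f(x) = 6x^2 - 6x

Write f(x) = ax^2 + bx + c. Substituting each data point gives a linear system:
  4a - 2b + c = 36
  a - b + c = 12
  25a + 5b + c = 120
Solving the system yields a = 6, b = -6, c = 0.
So f(x) = 6x^2 - 6x.
Check: f(-2) = 36. ✓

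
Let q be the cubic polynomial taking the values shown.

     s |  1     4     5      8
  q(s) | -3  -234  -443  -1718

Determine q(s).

q(s) = -3s^3 - 3s^2 + s + 2

Write q(s) = as^3 + bs^2 + cs + d. Substituting each data point gives a linear system:
  a + b + c + d = -3
  64a + 16b + 4c + d = -234
  125a + 25b + 5c + d = -443
  512a + 64b + 8c + d = -1718
Solving the system yields a = -3, b = -3, c = 1, d = 2.
So q(s) = -3s^3 - 3s^2 + s + 2.
Check: q(8) = -1718. ✓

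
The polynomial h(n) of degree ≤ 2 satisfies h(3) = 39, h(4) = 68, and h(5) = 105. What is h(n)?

Write h(n) = an^2 + bn + c. Substituting each data point gives a linear system:
  9a + 3b + c = 39
  16a + 4b + c = 68
  25a + 5b + c = 105
Solving the system yields a = 4, b = 1, c = 0.
So h(n) = 4n^2 + n.
Check: h(4) = 68. ✓

h(n) = 4n^2 + n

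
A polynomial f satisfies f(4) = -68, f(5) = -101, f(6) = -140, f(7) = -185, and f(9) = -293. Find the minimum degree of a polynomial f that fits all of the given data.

Divided differences on the nodes 4, 5, 6, 7, 9:
  order 0: -68  -101  -140  -185  -293
  order 1: -33  -39  -45  -54
  order 2: -3  -3  -3
  order 3: 0  0
  order 4: 0
The order-2 divided differences are all -3 (nonzero) and every higher order vanishes, so the data lies on a polynomial of degree exactly 2.

2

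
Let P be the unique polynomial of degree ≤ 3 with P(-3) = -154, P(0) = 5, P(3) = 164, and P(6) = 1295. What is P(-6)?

Using the Lagrange interpolation formula with nodes -3, 0, 3, 6:
  L_0(t) = t(t - 3)(t - 6) / -162
  L_1(t) = (t + 3)(t - 3)(t - 6) / 54
  L_2(t) = (t + 3)t(t - 6) / -54
  L_3(t) = (t + 3)t(t - 3) / 162
Then P(t) = -154·L_0(t) + 5·L_1(t) + 164·L_2(t) + 1295·L_3(t).
Expanding and collecting terms gives P(t) = 6t^3 - t + 5.
Evaluating at t = -6: P(-6) = -1285.

-1285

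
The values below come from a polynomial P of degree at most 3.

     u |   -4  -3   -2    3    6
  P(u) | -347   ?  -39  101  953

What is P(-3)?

-145

The 4 known points determine the degree-3 polynomial uniquely.
Write P(u) = au^3 + bu^2 + cu + d. Substituting each data point gives a linear system:
  -64a + 16b - 4c + d = -347
  -8a + 4b - 2c + d = -39
  27a + 9b + 3c + d = 101
  216a + 36b + 6c + d = 953
Solving the system yields a = 5, b = -3, c = -4, d = 5.
So P(u) = 5u^3 - 3u^2 - 4u + 5.
Then P(-3) = -145.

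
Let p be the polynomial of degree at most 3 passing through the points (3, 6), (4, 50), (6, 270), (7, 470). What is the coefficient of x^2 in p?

Write p(x) = ax^3 + bx^2 + cx + d. Substituting each data point gives a linear system:
  27a + 9b + 3c + d = 6
  64a + 16b + 4c + d = 50
  216a + 36b + 6c + d = 270
  343a + 49b + 7c + d = 470
Solving the system yields a = 2, b = -4, c = -2, d = -6.
So p(x) = 2x^3 - 4x^2 - 2x - 6.
The coefficient of x^2 is -4.

-4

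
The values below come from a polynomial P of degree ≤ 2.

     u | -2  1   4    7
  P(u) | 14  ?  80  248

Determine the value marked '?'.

2

On equispaced nodes a degree-2 polynomial has vanishing third forward difference, so
  - P(-2) + 3·P(1) - 3·P(4) + P(7) = 0.
Substituting the known values and solving for P(1):
  3·P(1) = 6
  P(1) = 2.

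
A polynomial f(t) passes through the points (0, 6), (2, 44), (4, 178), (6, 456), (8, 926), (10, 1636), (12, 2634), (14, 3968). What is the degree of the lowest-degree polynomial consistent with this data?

3

Forward differences of the values at t = 0, 2, 4, 6, 8, 10, 12, 14:
  f  : 6  44  178  456  926  1636  2634  3968
  Δ  : 38  134  278  470  710  998  1334
  Δ^2: 96  144  192  240  288  336
  Δ^3: 48  48  48  48  48
  Δ^4: 0  0  0  0
  Δ^5: 0  0  0
  Δ^6: 0  0
  Δ^7: 0
The third differences are constant (48) and nonzero, while all higher differences vanish, so the minimal degree is 3.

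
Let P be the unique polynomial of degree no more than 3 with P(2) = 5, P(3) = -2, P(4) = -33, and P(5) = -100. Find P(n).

P(n) = -2n^3 + 6n^2 + n - 5

Write P(n) = an^3 + bn^2 + cn + d. Substituting each data point gives a linear system:
  8a + 4b + 2c + d = 5
  27a + 9b + 3c + d = -2
  64a + 16b + 4c + d = -33
  125a + 25b + 5c + d = -100
Solving the system yields a = -2, b = 6, c = 1, d = -5.
So P(n) = -2n^3 + 6n^2 + n - 5.
Check: P(5) = -100. ✓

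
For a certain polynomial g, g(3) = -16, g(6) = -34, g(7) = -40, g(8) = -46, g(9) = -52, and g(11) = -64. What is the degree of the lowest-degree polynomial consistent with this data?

1

Divided differences on the nodes 3, 6, 7, 8, 9, 11:
  order 0: -16  -34  -40  -46  -52  -64
  order 1: -6  -6  -6  -6  -6
  order 2: 0  0  0  0
  order 3: 0  0  0
  order 4: 0  0
  order 5: 0
The order-1 divided differences are all -6 (nonzero) and every higher order vanishes, so the data lies on a polynomial of degree exactly 1.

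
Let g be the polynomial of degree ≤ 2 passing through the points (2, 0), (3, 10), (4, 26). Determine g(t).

Write g(t) = at^2 + bt + c. Substituting each data point gives a linear system:
  4a + 2b + c = 0
  9a + 3b + c = 10
  16a + 4b + c = 26
Solving the system yields a = 3, b = -5, c = -2.
So g(t) = 3t² - 5t - 2.
Check: g(2) = 0. ✓

g(t) = 3t^2 - 5t - 2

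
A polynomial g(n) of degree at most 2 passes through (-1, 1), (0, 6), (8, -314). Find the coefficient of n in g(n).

Write g(n) = an^2 + bn + c. Substituting each data point gives a linear system:
  a - b + c = 1
  c = 6
  64a + 8b + c = -314
Solving the system yields a = -5, b = 0, c = 6.
So g(n) = -5n² + 6.
The coefficient of n is 0.

0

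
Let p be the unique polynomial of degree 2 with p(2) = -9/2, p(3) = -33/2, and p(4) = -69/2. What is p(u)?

p(u) = -3u^2 + 3u + 3/2

Write p(u) = au^2 + bu + c. Substituting each data point gives a linear system:
  4a + 2b + c = -9/2
  9a + 3b + c = -33/2
  16a + 4b + c = -69/2
Solving the system yields a = -3, b = 3, c = 3/2.
So p(u) = -3u² + 3u + 3/2.
Check: p(2) = -9/2. ✓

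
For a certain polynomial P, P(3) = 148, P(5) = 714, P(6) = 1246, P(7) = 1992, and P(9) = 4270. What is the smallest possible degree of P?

3

Divided differences on the nodes 3, 5, 6, 7, 9:
  order 0: 148  714  1246  1992  4270
  order 1: 283  532  746  1139
  order 2: 83  107  131
  order 3: 6  6
  order 4: 0
The order-3 divided differences are all 6 (nonzero) and every higher order vanishes, so the data lies on a polynomial of degree exactly 3.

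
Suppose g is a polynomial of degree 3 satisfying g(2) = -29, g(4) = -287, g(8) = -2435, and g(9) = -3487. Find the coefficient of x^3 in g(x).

-5

Write g(x) = ax^3 + bx^2 + cx + d. Substituting each data point gives a linear system:
  8a + 4b + 2c + d = -29
  64a + 16b + 4c + d = -287
  512a + 64b + 8c + d = -2435
  729a + 81b + 9c + d = -3487
Solving the system yields a = -5, b = 2, c = -1, d = 5.
So g(x) = -5x^3 + 2x^2 - x + 5.
The leading coefficient is -5.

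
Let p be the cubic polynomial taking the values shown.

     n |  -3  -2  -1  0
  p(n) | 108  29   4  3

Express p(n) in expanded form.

p(n) = -5n^3 - 3n^2 + n + 3

Using the Lagrange interpolation formula with nodes -3, -2, -1, 0:
  L_0(n) = (n + 2)(n + 1)n / -6
  L_1(n) = (n + 3)(n + 1)n / 2
  L_2(n) = (n + 3)(n + 2)n / -2
  L_3(n) = (n + 3)(n + 2)(n + 1) / 6
Then p(n) = 108·L_0(n) + 29·L_1(n) + 4·L_2(n) + 3·L_3(n).
Expanding and collecting terms gives p(n) = -5n^3 - 3n^2 + n + 3.
Check: p(-1) = 4. ✓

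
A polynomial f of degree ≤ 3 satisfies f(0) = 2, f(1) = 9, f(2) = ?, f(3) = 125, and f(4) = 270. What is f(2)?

44

The 4 known points determine the degree-3 polynomial uniquely.
Write f(s) = as^3 + bs^2 + cs + d. Substituting each data point gives a linear system:
  d = 2
  a + b + c + d = 9
  27a + 9b + 3c + d = 125
  64a + 16b + 4c + d = 270
Solving the system yields a = 3, b = 5, c = -1, d = 2.
So f(s) = 3s³ + 5s² - s + 2.
Then f(2) = 44.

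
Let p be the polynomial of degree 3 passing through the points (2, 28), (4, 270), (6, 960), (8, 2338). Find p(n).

p(n) = 5n^3 - 4n^2 + 5n - 6

Write p(n) = an^3 + bn^2 + cn + d. Substituting each data point gives a linear system:
  8a + 4b + 2c + d = 28
  64a + 16b + 4c + d = 270
  216a + 36b + 6c + d = 960
  512a + 64b + 8c + d = 2338
Solving the system yields a = 5, b = -4, c = 5, d = -6.
So p(n) = 5n³ - 4n² + 5n - 6.
Check: p(2) = 28. ✓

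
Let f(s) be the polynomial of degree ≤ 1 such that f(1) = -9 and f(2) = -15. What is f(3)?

Write f(s) = as + b. Substituting each data point gives a linear system:
  a + b = -9
  2a + b = -15
Solving the system yields a = -6, b = -3.
So f(s) = -6s - 3.
Then f(3) = -21.

-21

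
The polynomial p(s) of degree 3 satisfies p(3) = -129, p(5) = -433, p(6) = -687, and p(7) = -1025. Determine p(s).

Write p(s) = as^3 + bs^2 + cs + d. Substituting each data point gives a linear system:
  27a + 9b + 3c + d = -129
  125a + 25b + 5c + d = -433
  216a + 36b + 6c + d = -687
  343a + 49b + 7c + d = -1025
Solving the system yields a = -2, b = -6, c = -6, d = -3.
So p(s) = -2s^3 - 6s^2 - 6s - 3.
Check: p(5) = -433. ✓

p(s) = -2s^3 - 6s^2 - 6s - 3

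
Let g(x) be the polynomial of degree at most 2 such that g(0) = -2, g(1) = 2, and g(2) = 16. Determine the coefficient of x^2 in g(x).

Write g(x) = ax^2 + bx + c. Substituting each data point gives a linear system:
  c = -2
  a + b + c = 2
  4a + 2b + c = 16
Solving the system yields a = 5, b = -1, c = -2.
So g(x) = 5x² - x - 2.
The leading coefficient is 5.

5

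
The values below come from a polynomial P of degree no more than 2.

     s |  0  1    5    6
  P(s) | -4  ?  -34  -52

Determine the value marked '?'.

The 3 known points determine the degree-2 polynomial uniquely.
Write P(s) = as^2 + bs + c. Substituting each data point gives a linear system:
  c = -4
  25a + 5b + c = -34
  36a + 6b + c = -52
Solving the system yields a = -2, b = 4, c = -4.
So P(s) = -2s² + 4s - 4.
Then P(1) = -2.

-2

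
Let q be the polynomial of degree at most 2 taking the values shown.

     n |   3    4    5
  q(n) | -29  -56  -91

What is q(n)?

Using the Lagrange interpolation formula with nodes 3, 4, 5:
  L_0(n) = (n - 4)(n - 5) / 2
  L_1(n) = (n - 3)(n - 5) / -1
  L_2(n) = (n - 3)(n - 4) / 2
Then q(n) = -29·L_0(n) - 56·L_1(n) - 91·L_2(n).
Expanding and collecting terms gives q(n) = -4n^2 + n + 4.
Check: q(5) = -91. ✓

q(n) = -4n^2 + n + 4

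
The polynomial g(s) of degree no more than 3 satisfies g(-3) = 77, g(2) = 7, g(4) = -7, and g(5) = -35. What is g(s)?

g(s) = -s^3 + 4s^2 - 3s + 5

Write g(s) = as^3 + bs^2 + cs + d. Substituting each data point gives a linear system:
  -27a + 9b - 3c + d = 77
  8a + 4b + 2c + d = 7
  64a + 16b + 4c + d = -7
  125a + 25b + 5c + d = -35
Solving the system yields a = -1, b = 4, c = -3, d = 5.
So g(s) = -s^3 + 4s^2 - 3s + 5.
Check: g(4) = -7. ✓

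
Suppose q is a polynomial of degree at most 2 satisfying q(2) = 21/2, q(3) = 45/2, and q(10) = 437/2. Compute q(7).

221/2

Write q(u) = au^2 + bu + c. Substituting each data point gives a linear system:
  4a + 2b + c = 21/2
  9a + 3b + c = 45/2
  100a + 10b + c = 437/2
Solving the system yields a = 2, b = 2, c = -3/2.
So q(u) = 2u² + 2u - 3/2.
Then q(7) = 221/2.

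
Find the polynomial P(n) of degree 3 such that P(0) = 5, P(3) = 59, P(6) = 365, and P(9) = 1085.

Write P(n) = an^3 + bn^2 + cn + d. Substituting each data point gives a linear system:
  d = 5
  27a + 9b + 3c + d = 59
  216a + 36b + 6c + d = 365
  729a + 81b + 9c + d = 1085
Solving the system yields a = 1, b = 5, c = -6, d = 5.
So P(n) = n^3 + 5n^2 - 6n + 5.
Check: P(3) = 59. ✓

P(n) = n^3 + 5n^2 - 6n + 5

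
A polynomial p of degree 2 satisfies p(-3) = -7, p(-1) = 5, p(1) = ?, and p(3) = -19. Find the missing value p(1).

1

On equispaced nodes a degree-2 polynomial has vanishing third forward difference, so
  - p(-3) + 3·p(-1) - 3·p(1) + p(3) = 0.
Substituting the known values and solving for p(1):
  -3·p(1) = -3
  p(1) = 1.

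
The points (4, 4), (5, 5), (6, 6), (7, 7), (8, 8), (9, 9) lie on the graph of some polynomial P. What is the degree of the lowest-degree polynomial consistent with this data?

Forward differences of the values at n = 4, 5, 6, 7, 8, 9:
  P  : 4  5  6  7  8  9
  Δ  : 1  1  1  1  1
  Δ^2: 0  0  0  0
  Δ^3: 0  0  0
  Δ^4: 0  0
  Δ^5: 0
The first differences are constant (1) and nonzero, while all higher differences vanish, so the minimal degree is 1.

1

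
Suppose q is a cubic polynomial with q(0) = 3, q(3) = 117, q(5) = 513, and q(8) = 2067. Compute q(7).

Using the Lagrange interpolation formula with nodes 0, 3, 5, 8:
  L_0(t) = (t - 3)(t - 5)(t - 8) / -120
  L_1(t) = t(t - 5)(t - 8) / 30
  L_2(t) = t(t - 3)(t - 8) / -30
  L_3(t) = t(t - 3)(t - 5) / 120
Then q(t) = 3·L_0(t) + 117·L_1(t) + 513·L_2(t) + 2067·L_3(t).
Expanding and collecting terms gives q(t) = 4t³ + 2t + 3.
Evaluating at t = 7: q(7) = 1389.

1389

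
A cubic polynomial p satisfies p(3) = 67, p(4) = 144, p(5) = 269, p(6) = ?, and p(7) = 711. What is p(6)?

On equispaced nodes a degree-3 polynomial has vanishing fourth forward difference, so
  p(3) - 4·p(4) + 6·p(5) - 4·p(6) + p(7) = 0.
Substituting the known values and solving for p(6):
  -4·p(6) = -1816
  p(6) = 454.

454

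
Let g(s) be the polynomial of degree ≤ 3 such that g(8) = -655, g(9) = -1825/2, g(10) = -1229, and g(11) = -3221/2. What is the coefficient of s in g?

Write g(s) = as^3 + bs^2 + cs + d. Substituting each data point gives a linear system:
  512a + 64b + 8c + d = -655
  729a + 81b + 9c + d = -1825/2
  1000a + 100b + 10c + d = -1229
  1331a + 121b + 11c + d = -3221/2
Solving the system yields a = -1, b = -5/2, c = 2, d = 1.
So g(s) = -s^3 - (5/2)s^2 + 2s + 1.
The coefficient of s is 2.

2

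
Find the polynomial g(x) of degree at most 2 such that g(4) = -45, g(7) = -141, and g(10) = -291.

g(x) = -3x^2 + x - 1

Write g(x) = ax^2 + bx + c. Substituting each data point gives a linear system:
  16a + 4b + c = -45
  49a + 7b + c = -141
  100a + 10b + c = -291
Solving the system yields a = -3, b = 1, c = -1.
So g(x) = -3x² + x - 1.
Check: g(4) = -45. ✓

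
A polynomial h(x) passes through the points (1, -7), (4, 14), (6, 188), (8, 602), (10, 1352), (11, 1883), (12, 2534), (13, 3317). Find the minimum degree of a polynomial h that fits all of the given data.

3

Divided differences on the nodes 1, 4, 6, 8, 10, 11, 12, 13:
  order 0: -7  14  188  602  1352  1883  2534  3317
  order 1: 7  87  207  375  531  651  783
  order 2: 16  30  42  52  60  66
  order 3: 2  2  2  2  2
  order 4: 0  0  0  0
  order 5: 0  0  0
  order 6: 0  0
  order 7: 0
The order-3 divided differences are all 2 (nonzero) and every higher order vanishes, so the data lies on a polynomial of degree exactly 3.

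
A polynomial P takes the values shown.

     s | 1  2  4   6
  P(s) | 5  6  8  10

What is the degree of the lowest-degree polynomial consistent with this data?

Divided differences on the nodes 1, 2, 4, 6:
  order 0: 5  6  8  10
  order 1: 1  1  1
  order 2: 0  0
  order 3: 0
The order-1 divided differences are all 1 (nonzero) and every higher order vanishes, so the data lies on a polynomial of degree exactly 1.

1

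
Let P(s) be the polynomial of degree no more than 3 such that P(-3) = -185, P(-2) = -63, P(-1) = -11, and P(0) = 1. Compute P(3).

Write P(s) = as^3 + bs^2 + cs + d. Substituting each data point gives a linear system:
  -27a + 9b - 3c + d = -185
  -8a + 4b - 2c + d = -63
  -a + b - c + d = -11
  d = 1
Solving the system yields a = 5, b = -5, c = 2, d = 1.
So P(s) = 5s³ - 5s² + 2s + 1.
Then P(3) = 97.

97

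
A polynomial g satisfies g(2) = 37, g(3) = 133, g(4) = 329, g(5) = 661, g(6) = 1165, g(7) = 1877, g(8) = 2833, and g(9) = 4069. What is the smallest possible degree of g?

Forward differences of the values at x = 2, 3, 4, 5, 6, 7, 8, 9:
  g  : 37  133  329  661  1165  1877  2833  4069
  Δ  : 96  196  332  504  712  956  1236
  Δ^2: 100  136  172  208  244  280
  Δ^3: 36  36  36  36  36
  Δ^4: 0  0  0  0
  Δ^5: 0  0  0
  Δ^6: 0  0
  Δ^7: 0
The third differences are constant (36) and nonzero, while all higher differences vanish, so the minimal degree is 3.

3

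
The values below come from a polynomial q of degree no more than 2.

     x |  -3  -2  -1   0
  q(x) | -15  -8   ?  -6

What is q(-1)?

The 3 known points determine the degree-2 polynomial uniquely.
Write q(x) = ax^2 + bx + c. Substituting each data point gives a linear system:
  9a - 3b + c = -15
  4a - 2b + c = -8
  c = -6
Solving the system yields a = -2, b = -3, c = -6.
So q(x) = -2x^2 - 3x - 6.
Then q(-1) = -5.

-5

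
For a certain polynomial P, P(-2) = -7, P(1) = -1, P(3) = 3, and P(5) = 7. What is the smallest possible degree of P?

1

Divided differences on the nodes -2, 1, 3, 5:
  order 0: -7  -1  3  7
  order 1: 2  2  2
  order 2: 0  0
  order 3: 0
The order-1 divided differences are all 2 (nonzero) and every higher order vanishes, so the data lies on a polynomial of degree exactly 1.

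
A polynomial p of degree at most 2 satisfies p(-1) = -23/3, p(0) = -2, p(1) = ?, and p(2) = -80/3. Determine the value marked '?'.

-25/3

On equispaced nodes a degree-2 polynomial has vanishing third forward difference, so
  - p(-1) + 3·p(0) - 3·p(1) + p(2) = 0.
Substituting the known values and solving for p(1):
  -3·p(1) = 25
  p(1) = -25/3.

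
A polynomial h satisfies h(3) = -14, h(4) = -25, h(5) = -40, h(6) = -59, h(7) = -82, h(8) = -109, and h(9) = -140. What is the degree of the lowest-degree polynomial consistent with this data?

Forward differences of the values at s = 3, 4, 5, 6, 7, 8, 9:
  h  : -14  -25  -40  -59  -82  -109  -140
  Δ  : -11  -15  -19  -23  -27  -31
  Δ^2: -4  -4  -4  -4  -4
  Δ^3: 0  0  0  0
  Δ^4: 0  0  0
  Δ^5: 0  0
  Δ^6: 0
The second differences are constant (-4) and nonzero, while all higher differences vanish, so the minimal degree is 2.

2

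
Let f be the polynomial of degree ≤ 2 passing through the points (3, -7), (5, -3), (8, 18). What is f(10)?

Using the Lagrange interpolation formula with nodes 3, 5, 8:
  L_0(n) = (n - 5)(n - 8) / 10
  L_1(n) = (n - 3)(n - 8) / -6
  L_2(n) = (n - 3)(n - 5) / 15
Then f(n) = -7·L_0(n) - 3·L_1(n) + 18·L_2(n).
Expanding and collecting terms gives f(n) = n^2 - 6n + 2.
Evaluating at n = 10: f(10) = 42.

42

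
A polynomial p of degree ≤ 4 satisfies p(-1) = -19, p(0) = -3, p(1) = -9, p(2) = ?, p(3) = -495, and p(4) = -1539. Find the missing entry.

-103

The 5 known points determine the degree-4 polynomial uniquely.
Write p(u) = au^4 + bu^3 + cu^2 + du + e. Substituting each data point gives a linear system:
  a - b + c - d + e = -19
  e = -3
  a + b + c + d + e = -9
  81a + 27b + 9c + 3d + e = -495
  256a + 64b + 16c + 4d + e = -1539
Solving the system yields a = -6, b = 1, c = -5, d = 4, e = -3.
So p(u) = -6u^4 + u^3 - 5u^2 + 4u - 3.
Then p(2) = -103.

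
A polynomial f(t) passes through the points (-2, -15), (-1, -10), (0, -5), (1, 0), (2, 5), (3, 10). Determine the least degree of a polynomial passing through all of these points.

1

Forward differences of the values at t = -2, -1, 0, 1, 2, 3:
  f  : -15  -10  -5  0  5  10
  Δ  : 5  5  5  5  5
  Δ^2: 0  0  0  0
  Δ^3: 0  0  0
  Δ^4: 0  0
  Δ^5: 0
The first differences are constant (5) and nonzero, while all higher differences vanish, so the minimal degree is 1.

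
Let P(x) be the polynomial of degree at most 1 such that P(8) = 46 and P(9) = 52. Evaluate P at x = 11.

64

Write P(x) = ax + b. Substituting each data point gives a linear system:
  8a + b = 46
  9a + b = 52
Solving the system yields a = 6, b = -2.
So P(x) = 6x - 2.
Then P(11) = 64.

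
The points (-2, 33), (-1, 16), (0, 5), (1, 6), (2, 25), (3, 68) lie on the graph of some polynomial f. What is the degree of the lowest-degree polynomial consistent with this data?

3

Forward differences of the values at s = -2, -1, 0, 1, 2, 3:
  f  : 33  16  5  6  25  68
  Δ  : -17  -11  1  19  43
  Δ^2: 6  12  18  24
  Δ^3: 6  6  6
  Δ^4: 0  0
  Δ^5: 0
The third differences are constant (6) and nonzero, while all higher differences vanish, so the minimal degree is 3.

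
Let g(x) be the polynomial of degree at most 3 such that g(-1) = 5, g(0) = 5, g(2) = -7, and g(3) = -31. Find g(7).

Write g(x) = ax^3 + bx^2 + cx + d. Substituting each data point gives a linear system:
  -a + b - c + d = 5
  d = 5
  8a + 4b + 2c + d = -7
  27a + 9b + 3c + d = -31
Solving the system yields a = -1, b = -1, c = 0, d = 5.
So g(x) = -x^3 - x^2 + 5.
Then g(7) = -387.

-387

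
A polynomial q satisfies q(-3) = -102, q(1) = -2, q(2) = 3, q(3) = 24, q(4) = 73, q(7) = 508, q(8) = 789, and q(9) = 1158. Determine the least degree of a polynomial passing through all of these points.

Divided differences on the nodes -3, 1, 2, 3, 4, 7, 8, 9:
  order 0: -102  -2  3  24  73  508  789  1158
  order 1: 25  5  21  49  145  281  369
  order 2: -4  8  14  24  34  44
  order 3: 2  2  2  2  2
  order 4: 0  0  0  0
  order 5: 0  0  0
  order 6: 0  0
  order 7: 0
The order-3 divided differences are all 2 (nonzero) and every higher order vanishes, so the data lies on a polynomial of degree exactly 3.

3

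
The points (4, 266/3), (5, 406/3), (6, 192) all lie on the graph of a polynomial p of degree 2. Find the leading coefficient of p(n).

5

Write p(n) = an^2 + bn + c. Substituting each data point gives a linear system:
  16a + 4b + c = 266/3
  25a + 5b + c = 406/3
  36a + 6b + c = 192
Solving the system yields a = 5, b = 5/3, c = 2.
So p(n) = 5n² + (5/3)n + 2.
The leading coefficient is 5.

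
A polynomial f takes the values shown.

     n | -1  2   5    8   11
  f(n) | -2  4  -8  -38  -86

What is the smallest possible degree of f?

Forward differences of the values at n = -1, 2, 5, 8, 11:
  f  : -2  4  -8  -38  -86
  Δ  : 6  -12  -30  -48
  Δ^2: -18  -18  -18
  Δ^3: 0  0
  Δ^4: 0
The second differences are constant (-18) and nonzero, while all higher differences vanish, so the minimal degree is 2.

2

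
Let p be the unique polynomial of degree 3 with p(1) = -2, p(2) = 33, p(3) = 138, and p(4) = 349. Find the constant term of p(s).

-3

Write p(s) = as^3 + bs^2 + cs + d. Substituting each data point gives a linear system:
  a + b + c + d = -2
  8a + 4b + 2c + d = 33
  27a + 9b + 3c + d = 138
  64a + 16b + 4c + d = 349
Solving the system yields a = 6, b = -1, c = -4, d = -3.
So p(s) = 6s³ - s² - 4s - 3.
The constant term is -3.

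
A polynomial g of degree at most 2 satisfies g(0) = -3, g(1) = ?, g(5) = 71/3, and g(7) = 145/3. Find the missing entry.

The 3 known points determine the degree-2 polynomial uniquely.
Write g(s) = as^2 + bs + c. Substituting each data point gives a linear system:
  c = -3
  25a + 5b + c = 71/3
  49a + 7b + c = 145/3
Solving the system yields a = 1, b = 1/3, c = -3.
So g(s) = s^2 + (1/3)s - 3.
Then g(1) = -5/3.

-5/3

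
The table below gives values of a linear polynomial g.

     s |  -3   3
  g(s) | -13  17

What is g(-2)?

Using the Lagrange interpolation formula with nodes -3, 3:
  L_0(s) = (s - 3) / -6
  L_1(s) = (s + 3) / 6
Then g(s) = -13·L_0(s) + 17·L_1(s).
Expanding and collecting terms gives g(s) = 5s + 2.
Evaluating at s = -2: g(-2) = -8.

-8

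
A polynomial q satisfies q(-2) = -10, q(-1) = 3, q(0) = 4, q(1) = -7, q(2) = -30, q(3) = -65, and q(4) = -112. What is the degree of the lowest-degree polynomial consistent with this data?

Forward differences of the values at s = -2, -1, 0, 1, 2, 3, 4:
  q  : -10  3  4  -7  -30  -65  -112
  Δ  : 13  1  -11  -23  -35  -47
  Δ^2: -12  -12  -12  -12  -12
  Δ^3: 0  0  0  0
  Δ^4: 0  0  0
  Δ^5: 0  0
  Δ^6: 0
The second differences are constant (-12) and nonzero, while all higher differences vanish, so the minimal degree is 2.

2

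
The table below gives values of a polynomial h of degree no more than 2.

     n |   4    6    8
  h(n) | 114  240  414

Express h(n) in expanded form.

h(n) = 6n^2 + 3n + 6

Using the Lagrange interpolation formula with nodes 4, 6, 8:
  L_0(n) = (n - 6)(n - 8) / 8
  L_1(n) = (n - 4)(n - 8) / -4
  L_2(n) = (n - 4)(n - 6) / 8
Then h(n) = 114·L_0(n) + 240·L_1(n) + 414·L_2(n).
Expanding and collecting terms gives h(n) = 6n² + 3n + 6.
Check: h(8) = 414. ✓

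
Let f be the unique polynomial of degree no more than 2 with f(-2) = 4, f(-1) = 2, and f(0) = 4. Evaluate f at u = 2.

20

Forward differences of the values at u = -2, -1, 0:
  f  : 4  2  4
  Δ  : -2  2
  Δ^2: 4
The second differences are constant, confirming degree 2.
Interpolating (Newton forward form) and evaluating at u = 2 gives f(2) = 20.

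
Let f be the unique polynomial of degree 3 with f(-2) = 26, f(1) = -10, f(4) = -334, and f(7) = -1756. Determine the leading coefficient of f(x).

-5

Write f(x) = ax^3 + bx^2 + cx + d. Substituting each data point gives a linear system:
  -8a + 4b - 2c + d = 26
  a + b + c + d = -10
  64a + 16b + 4c + d = -334
  343a + 49b + 7c + d = -1756
Solving the system yields a = -5, b = -1, c = 2, d = -6.
So f(x) = -5x^3 - x^2 + 2x - 6.
The leading coefficient is -5.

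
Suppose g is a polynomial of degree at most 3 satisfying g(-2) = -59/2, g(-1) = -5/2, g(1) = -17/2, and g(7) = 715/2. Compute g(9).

1855/2

Write g(u) = au^3 + bu^2 + cu + d. Substituting each data point gives a linear system:
  -8a + 4b - 2c + d = -59/2
  -a + b - c + d = -5/2
  a + b + c + d = -17/2
  343a + 49b + 7c + d = 715/2
Solving the system yields a = 2, b = -6, c = -5, d = 1/2.
So g(u) = 2u^3 - 6u^2 - 5u + 1/2.
Then g(9) = 1855/2.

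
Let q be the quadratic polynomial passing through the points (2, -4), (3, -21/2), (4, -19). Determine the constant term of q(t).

Write q(t) = at^2 + bt + c. Substituting each data point gives a linear system:
  4a + 2b + c = -4
  9a + 3b + c = -21/2
  16a + 4b + c = -19
Solving the system yields a = -1, b = -3/2, c = 3.
So q(t) = -t^2 - (3/2)t + 3.
The constant term is 3.

3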